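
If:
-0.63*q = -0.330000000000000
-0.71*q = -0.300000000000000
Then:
No Solution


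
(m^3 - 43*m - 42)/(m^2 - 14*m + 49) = (m^2 + 7*m + 6)/(m - 7)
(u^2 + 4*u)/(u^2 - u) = (u + 4)/(u - 1)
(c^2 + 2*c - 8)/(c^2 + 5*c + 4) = (c - 2)/(c + 1)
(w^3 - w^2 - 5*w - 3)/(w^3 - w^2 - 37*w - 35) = (w^2 - 2*w - 3)/(w^2 - 2*w - 35)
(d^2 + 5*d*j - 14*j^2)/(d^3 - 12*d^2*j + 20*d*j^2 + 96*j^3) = (d^2 + 5*d*j - 14*j^2)/(d^3 - 12*d^2*j + 20*d*j^2 + 96*j^3)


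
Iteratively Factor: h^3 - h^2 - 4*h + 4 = (h - 2)*(h^2 + h - 2) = (h - 2)*(h - 1)*(h + 2)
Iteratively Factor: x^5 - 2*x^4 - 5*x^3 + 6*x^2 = (x + 2)*(x^4 - 4*x^3 + 3*x^2) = (x - 1)*(x + 2)*(x^3 - 3*x^2) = (x - 3)*(x - 1)*(x + 2)*(x^2) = x*(x - 3)*(x - 1)*(x + 2)*(x)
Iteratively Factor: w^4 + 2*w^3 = (w)*(w^3 + 2*w^2) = w^2*(w^2 + 2*w) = w^2*(w + 2)*(w)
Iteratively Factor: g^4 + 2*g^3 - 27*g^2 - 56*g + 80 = (g - 5)*(g^3 + 7*g^2 + 8*g - 16) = (g - 5)*(g - 1)*(g^2 + 8*g + 16) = (g - 5)*(g - 1)*(g + 4)*(g + 4)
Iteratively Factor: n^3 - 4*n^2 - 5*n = (n)*(n^2 - 4*n - 5) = n*(n + 1)*(n - 5)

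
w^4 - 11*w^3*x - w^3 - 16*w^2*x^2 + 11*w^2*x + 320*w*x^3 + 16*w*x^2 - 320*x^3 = (w - 1)*(w - 8*x)^2*(w + 5*x)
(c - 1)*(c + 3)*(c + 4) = c^3 + 6*c^2 + 5*c - 12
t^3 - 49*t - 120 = (t - 8)*(t + 3)*(t + 5)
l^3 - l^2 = l^2*(l - 1)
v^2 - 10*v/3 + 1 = (v - 3)*(v - 1/3)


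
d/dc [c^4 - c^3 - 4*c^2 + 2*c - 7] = 4*c^3 - 3*c^2 - 8*c + 2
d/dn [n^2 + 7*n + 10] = 2*n + 7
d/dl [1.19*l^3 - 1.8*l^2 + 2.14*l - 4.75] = 3.57*l^2 - 3.6*l + 2.14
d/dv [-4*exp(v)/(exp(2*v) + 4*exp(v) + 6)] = 4*(exp(2*v) - 6)*exp(v)/(exp(4*v) + 8*exp(3*v) + 28*exp(2*v) + 48*exp(v) + 36)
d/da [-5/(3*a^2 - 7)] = 30*a/(3*a^2 - 7)^2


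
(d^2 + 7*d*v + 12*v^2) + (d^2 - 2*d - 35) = 2*d^2 + 7*d*v - 2*d + 12*v^2 - 35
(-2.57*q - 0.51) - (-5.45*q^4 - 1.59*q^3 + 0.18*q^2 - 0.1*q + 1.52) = 5.45*q^4 + 1.59*q^3 - 0.18*q^2 - 2.47*q - 2.03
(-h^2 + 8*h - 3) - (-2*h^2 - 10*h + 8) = h^2 + 18*h - 11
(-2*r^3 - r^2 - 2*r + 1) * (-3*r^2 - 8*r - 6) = 6*r^5 + 19*r^4 + 26*r^3 + 19*r^2 + 4*r - 6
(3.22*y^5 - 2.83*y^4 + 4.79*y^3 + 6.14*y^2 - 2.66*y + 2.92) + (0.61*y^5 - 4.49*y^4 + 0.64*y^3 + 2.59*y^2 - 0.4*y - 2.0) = 3.83*y^5 - 7.32*y^4 + 5.43*y^3 + 8.73*y^2 - 3.06*y + 0.92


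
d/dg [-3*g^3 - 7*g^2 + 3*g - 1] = -9*g^2 - 14*g + 3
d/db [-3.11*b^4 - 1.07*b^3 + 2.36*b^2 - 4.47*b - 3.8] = -12.44*b^3 - 3.21*b^2 + 4.72*b - 4.47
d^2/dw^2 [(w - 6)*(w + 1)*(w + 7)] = 6*w + 4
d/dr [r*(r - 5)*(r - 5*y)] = 3*r^2 - 10*r*y - 10*r + 25*y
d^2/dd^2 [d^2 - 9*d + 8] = 2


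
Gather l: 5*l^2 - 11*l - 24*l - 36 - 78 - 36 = 5*l^2 - 35*l - 150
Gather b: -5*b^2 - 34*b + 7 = -5*b^2 - 34*b + 7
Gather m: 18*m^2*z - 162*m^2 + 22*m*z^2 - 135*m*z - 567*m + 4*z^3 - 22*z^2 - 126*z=m^2*(18*z - 162) + m*(22*z^2 - 135*z - 567) + 4*z^3 - 22*z^2 - 126*z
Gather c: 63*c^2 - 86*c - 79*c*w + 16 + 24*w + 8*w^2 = 63*c^2 + c*(-79*w - 86) + 8*w^2 + 24*w + 16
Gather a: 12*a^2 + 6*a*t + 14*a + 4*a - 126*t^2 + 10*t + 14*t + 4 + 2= 12*a^2 + a*(6*t + 18) - 126*t^2 + 24*t + 6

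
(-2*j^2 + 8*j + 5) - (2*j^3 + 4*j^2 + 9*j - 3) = -2*j^3 - 6*j^2 - j + 8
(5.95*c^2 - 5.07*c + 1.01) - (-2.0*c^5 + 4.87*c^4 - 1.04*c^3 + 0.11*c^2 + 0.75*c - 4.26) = 2.0*c^5 - 4.87*c^4 + 1.04*c^3 + 5.84*c^2 - 5.82*c + 5.27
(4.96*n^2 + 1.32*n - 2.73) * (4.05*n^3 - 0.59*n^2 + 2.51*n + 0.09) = 20.088*n^5 + 2.4196*n^4 + 0.614299999999999*n^3 + 5.3703*n^2 - 6.7335*n - 0.2457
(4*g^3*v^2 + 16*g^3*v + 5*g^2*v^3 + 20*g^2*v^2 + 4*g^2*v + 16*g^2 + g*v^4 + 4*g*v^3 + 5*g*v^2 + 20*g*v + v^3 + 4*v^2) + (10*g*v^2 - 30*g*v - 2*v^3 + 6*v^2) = 4*g^3*v^2 + 16*g^3*v + 5*g^2*v^3 + 20*g^2*v^2 + 4*g^2*v + 16*g^2 + g*v^4 + 4*g*v^3 + 15*g*v^2 - 10*g*v - v^3 + 10*v^2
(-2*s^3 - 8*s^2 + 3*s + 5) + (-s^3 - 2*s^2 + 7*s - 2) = -3*s^3 - 10*s^2 + 10*s + 3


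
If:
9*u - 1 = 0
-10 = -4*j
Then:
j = 5/2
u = 1/9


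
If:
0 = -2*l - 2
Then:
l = -1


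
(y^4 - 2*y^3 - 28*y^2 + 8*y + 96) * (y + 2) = y^5 - 32*y^3 - 48*y^2 + 112*y + 192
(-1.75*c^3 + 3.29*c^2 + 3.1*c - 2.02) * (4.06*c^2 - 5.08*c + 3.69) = -7.105*c^5 + 22.2474*c^4 - 10.5847*c^3 - 11.8091*c^2 + 21.7006*c - 7.4538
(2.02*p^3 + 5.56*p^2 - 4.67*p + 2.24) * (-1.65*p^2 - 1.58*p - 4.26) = -3.333*p^5 - 12.3656*p^4 - 9.6845*p^3 - 20.003*p^2 + 16.355*p - 9.5424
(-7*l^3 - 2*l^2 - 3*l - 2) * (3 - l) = 7*l^4 - 19*l^3 - 3*l^2 - 7*l - 6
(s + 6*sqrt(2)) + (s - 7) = 2*s - 7 + 6*sqrt(2)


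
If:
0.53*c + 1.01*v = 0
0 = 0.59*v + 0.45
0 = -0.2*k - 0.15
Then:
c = 1.45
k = -0.75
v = -0.76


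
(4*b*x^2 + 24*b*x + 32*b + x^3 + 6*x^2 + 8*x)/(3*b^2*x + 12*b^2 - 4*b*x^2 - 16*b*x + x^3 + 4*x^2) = (4*b*x + 8*b + x^2 + 2*x)/(3*b^2 - 4*b*x + x^2)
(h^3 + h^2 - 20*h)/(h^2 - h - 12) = h*(h + 5)/(h + 3)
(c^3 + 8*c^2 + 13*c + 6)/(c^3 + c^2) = 1 + 7/c + 6/c^2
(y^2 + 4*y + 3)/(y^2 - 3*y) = (y^2 + 4*y + 3)/(y*(y - 3))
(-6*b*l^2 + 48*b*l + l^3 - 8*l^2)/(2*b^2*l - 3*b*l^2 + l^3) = (-6*b*l + 48*b + l^2 - 8*l)/(2*b^2 - 3*b*l + l^2)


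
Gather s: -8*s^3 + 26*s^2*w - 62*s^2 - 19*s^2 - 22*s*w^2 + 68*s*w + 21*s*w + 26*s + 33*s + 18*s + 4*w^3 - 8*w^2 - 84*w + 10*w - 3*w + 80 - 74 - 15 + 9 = -8*s^3 + s^2*(26*w - 81) + s*(-22*w^2 + 89*w + 77) + 4*w^3 - 8*w^2 - 77*w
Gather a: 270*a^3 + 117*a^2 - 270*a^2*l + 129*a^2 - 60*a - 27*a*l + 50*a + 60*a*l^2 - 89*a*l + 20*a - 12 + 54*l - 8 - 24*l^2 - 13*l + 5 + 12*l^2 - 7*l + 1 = 270*a^3 + a^2*(246 - 270*l) + a*(60*l^2 - 116*l + 10) - 12*l^2 + 34*l - 14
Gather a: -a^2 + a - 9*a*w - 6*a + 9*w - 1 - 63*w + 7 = -a^2 + a*(-9*w - 5) - 54*w + 6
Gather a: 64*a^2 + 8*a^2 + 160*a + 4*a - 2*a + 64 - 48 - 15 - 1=72*a^2 + 162*a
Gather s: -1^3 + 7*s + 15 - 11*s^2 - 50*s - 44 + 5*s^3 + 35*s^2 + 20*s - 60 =5*s^3 + 24*s^2 - 23*s - 90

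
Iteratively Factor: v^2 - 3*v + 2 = (v - 2)*(v - 1)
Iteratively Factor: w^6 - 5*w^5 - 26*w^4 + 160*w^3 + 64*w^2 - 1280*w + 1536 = (w - 4)*(w^5 - w^4 - 30*w^3 + 40*w^2 + 224*w - 384) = (w - 4)*(w + 4)*(w^4 - 5*w^3 - 10*w^2 + 80*w - 96) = (w - 4)^2*(w + 4)*(w^3 - w^2 - 14*w + 24) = (w - 4)^2*(w + 4)^2*(w^2 - 5*w + 6) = (w - 4)^2*(w - 3)*(w + 4)^2*(w - 2)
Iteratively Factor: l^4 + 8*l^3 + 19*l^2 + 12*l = (l)*(l^3 + 8*l^2 + 19*l + 12) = l*(l + 1)*(l^2 + 7*l + 12) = l*(l + 1)*(l + 4)*(l + 3)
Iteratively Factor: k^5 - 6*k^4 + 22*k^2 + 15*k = (k - 3)*(k^4 - 3*k^3 - 9*k^2 - 5*k) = (k - 5)*(k - 3)*(k^3 + 2*k^2 + k) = (k - 5)*(k - 3)*(k + 1)*(k^2 + k) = k*(k - 5)*(k - 3)*(k + 1)*(k + 1)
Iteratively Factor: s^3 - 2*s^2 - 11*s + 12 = (s + 3)*(s^2 - 5*s + 4) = (s - 4)*(s + 3)*(s - 1)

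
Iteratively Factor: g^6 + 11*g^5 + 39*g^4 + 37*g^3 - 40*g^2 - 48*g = (g - 1)*(g^5 + 12*g^4 + 51*g^3 + 88*g^2 + 48*g) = (g - 1)*(g + 4)*(g^4 + 8*g^3 + 19*g^2 + 12*g) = (g - 1)*(g + 3)*(g + 4)*(g^3 + 5*g^2 + 4*g) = (g - 1)*(g + 1)*(g + 3)*(g + 4)*(g^2 + 4*g) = g*(g - 1)*(g + 1)*(g + 3)*(g + 4)*(g + 4)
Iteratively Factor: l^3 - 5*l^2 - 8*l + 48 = (l - 4)*(l^2 - l - 12) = (l - 4)^2*(l + 3)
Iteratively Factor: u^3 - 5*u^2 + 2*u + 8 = (u - 4)*(u^2 - u - 2) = (u - 4)*(u - 2)*(u + 1)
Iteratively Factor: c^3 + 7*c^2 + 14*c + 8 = (c + 4)*(c^2 + 3*c + 2) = (c + 1)*(c + 4)*(c + 2)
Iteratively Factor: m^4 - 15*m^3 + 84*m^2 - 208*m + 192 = (m - 4)*(m^3 - 11*m^2 + 40*m - 48) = (m - 4)*(m - 3)*(m^2 - 8*m + 16) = (m - 4)^2*(m - 3)*(m - 4)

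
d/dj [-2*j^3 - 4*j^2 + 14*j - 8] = -6*j^2 - 8*j + 14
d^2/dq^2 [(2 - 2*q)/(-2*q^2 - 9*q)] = 4*(4*q^3 - 12*q^2 - 54*q - 81)/(q^3*(8*q^3 + 108*q^2 + 486*q + 729))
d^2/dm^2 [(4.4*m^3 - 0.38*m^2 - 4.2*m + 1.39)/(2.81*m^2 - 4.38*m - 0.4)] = (1.70530256582424e-13*m^4 + 103.032752*m^3 + 109.543554*m^2 - 126.747852*m + 71.052552)/(22.188041*m^6 - 103.754754*m^5 + 152.249172*m^4 - 54.488952*m^3 - 21.67248*m^2 - 2.1024*m - 0.064)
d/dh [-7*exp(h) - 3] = -7*exp(h)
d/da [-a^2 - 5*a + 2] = -2*a - 5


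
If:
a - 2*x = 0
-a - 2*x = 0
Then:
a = 0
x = 0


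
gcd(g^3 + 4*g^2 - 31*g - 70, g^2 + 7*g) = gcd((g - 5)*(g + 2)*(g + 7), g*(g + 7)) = g + 7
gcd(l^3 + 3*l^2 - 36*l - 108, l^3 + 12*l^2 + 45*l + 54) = l^2 + 9*l + 18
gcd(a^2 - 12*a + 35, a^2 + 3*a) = 1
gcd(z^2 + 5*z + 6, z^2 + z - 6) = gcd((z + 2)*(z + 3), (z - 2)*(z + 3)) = z + 3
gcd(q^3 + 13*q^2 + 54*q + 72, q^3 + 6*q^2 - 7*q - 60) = q + 4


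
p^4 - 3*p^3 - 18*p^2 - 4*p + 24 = (p - 6)*(p - 1)*(p + 2)^2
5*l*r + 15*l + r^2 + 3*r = (5*l + r)*(r + 3)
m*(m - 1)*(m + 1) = m^3 - m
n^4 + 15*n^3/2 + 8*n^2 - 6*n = n*(n - 1/2)*(n + 2)*(n + 6)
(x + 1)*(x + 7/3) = x^2 + 10*x/3 + 7/3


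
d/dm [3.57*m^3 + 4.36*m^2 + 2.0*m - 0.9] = 10.71*m^2 + 8.72*m + 2.0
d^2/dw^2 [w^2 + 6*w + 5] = 2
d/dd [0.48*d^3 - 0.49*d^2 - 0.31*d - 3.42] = 1.44*d^2 - 0.98*d - 0.31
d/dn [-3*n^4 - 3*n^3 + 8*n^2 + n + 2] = -12*n^3 - 9*n^2 + 16*n + 1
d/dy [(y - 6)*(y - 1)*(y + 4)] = 3*y^2 - 6*y - 22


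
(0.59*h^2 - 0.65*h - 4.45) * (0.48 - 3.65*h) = -2.1535*h^3 + 2.6557*h^2 + 15.9305*h - 2.136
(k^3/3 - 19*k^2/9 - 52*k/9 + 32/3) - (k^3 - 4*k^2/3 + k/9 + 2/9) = -2*k^3/3 - 7*k^2/9 - 53*k/9 + 94/9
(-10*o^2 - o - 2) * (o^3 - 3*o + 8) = -10*o^5 - o^4 + 28*o^3 - 77*o^2 - 2*o - 16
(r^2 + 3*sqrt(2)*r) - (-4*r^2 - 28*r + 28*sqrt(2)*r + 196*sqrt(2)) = 5*r^2 - 25*sqrt(2)*r + 28*r - 196*sqrt(2)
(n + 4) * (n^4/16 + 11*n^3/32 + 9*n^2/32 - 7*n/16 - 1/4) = n^5/16 + 19*n^4/32 + 53*n^3/32 + 11*n^2/16 - 2*n - 1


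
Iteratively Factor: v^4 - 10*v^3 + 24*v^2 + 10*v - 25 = (v + 1)*(v^3 - 11*v^2 + 35*v - 25) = (v - 5)*(v + 1)*(v^2 - 6*v + 5) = (v - 5)*(v - 1)*(v + 1)*(v - 5)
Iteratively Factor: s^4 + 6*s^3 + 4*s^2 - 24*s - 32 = (s + 2)*(s^3 + 4*s^2 - 4*s - 16) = (s - 2)*(s + 2)*(s^2 + 6*s + 8) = (s - 2)*(s + 2)^2*(s + 4)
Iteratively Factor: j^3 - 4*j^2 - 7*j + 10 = (j - 1)*(j^2 - 3*j - 10) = (j - 1)*(j + 2)*(j - 5)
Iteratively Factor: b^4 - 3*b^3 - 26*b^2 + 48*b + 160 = (b + 2)*(b^3 - 5*b^2 - 16*b + 80) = (b + 2)*(b + 4)*(b^2 - 9*b + 20) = (b - 4)*(b + 2)*(b + 4)*(b - 5)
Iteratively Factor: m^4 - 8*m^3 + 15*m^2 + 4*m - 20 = (m + 1)*(m^3 - 9*m^2 + 24*m - 20) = (m - 5)*(m + 1)*(m^2 - 4*m + 4) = (m - 5)*(m - 2)*(m + 1)*(m - 2)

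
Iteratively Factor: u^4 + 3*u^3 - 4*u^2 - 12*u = (u + 3)*(u^3 - 4*u) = (u + 2)*(u + 3)*(u^2 - 2*u) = (u - 2)*(u + 2)*(u + 3)*(u)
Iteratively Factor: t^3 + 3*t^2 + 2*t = (t)*(t^2 + 3*t + 2) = t*(t + 2)*(t + 1)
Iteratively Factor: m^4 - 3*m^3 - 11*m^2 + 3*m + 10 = (m + 1)*(m^3 - 4*m^2 - 7*m + 10) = (m - 1)*(m + 1)*(m^2 - 3*m - 10) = (m - 5)*(m - 1)*(m + 1)*(m + 2)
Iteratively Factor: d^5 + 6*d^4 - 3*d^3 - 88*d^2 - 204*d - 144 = (d + 2)*(d^4 + 4*d^3 - 11*d^2 - 66*d - 72) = (d - 4)*(d + 2)*(d^3 + 8*d^2 + 21*d + 18) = (d - 4)*(d + 2)^2*(d^2 + 6*d + 9) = (d - 4)*(d + 2)^2*(d + 3)*(d + 3)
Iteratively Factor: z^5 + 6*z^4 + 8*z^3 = (z)*(z^4 + 6*z^3 + 8*z^2) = z^2*(z^3 + 6*z^2 + 8*z) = z^2*(z + 2)*(z^2 + 4*z) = z^2*(z + 2)*(z + 4)*(z)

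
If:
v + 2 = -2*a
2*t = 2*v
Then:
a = -v/2 - 1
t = v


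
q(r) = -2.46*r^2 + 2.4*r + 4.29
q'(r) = 2.4 - 4.92*r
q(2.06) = -1.21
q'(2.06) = -7.74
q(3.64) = -19.57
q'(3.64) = -15.51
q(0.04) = 4.38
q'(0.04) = 2.20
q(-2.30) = -14.24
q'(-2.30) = 13.72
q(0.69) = 4.77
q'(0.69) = -0.99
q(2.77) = -7.94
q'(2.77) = -11.23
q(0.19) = 4.66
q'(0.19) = 1.47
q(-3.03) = -25.57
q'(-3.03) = 17.31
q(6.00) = -69.87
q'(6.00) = -27.12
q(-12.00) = -378.75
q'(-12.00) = 61.44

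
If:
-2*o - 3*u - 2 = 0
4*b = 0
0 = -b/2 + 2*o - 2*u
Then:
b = 0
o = -2/5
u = -2/5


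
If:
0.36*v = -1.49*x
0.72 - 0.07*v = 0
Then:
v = 10.29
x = -2.49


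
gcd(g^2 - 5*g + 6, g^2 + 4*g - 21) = g - 3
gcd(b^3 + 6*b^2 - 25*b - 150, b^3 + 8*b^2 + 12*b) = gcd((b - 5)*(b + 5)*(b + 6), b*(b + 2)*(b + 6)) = b + 6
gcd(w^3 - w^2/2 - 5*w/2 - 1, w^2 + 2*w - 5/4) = 1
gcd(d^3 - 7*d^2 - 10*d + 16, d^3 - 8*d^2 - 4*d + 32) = d^2 - 6*d - 16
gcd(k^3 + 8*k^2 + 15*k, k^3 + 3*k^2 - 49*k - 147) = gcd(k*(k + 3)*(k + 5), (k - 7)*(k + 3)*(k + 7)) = k + 3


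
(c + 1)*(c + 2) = c^2 + 3*c + 2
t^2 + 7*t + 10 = (t + 2)*(t + 5)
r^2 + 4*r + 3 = (r + 1)*(r + 3)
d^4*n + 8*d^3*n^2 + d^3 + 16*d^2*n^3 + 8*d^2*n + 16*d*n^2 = d*(d + 4*n)^2*(d*n + 1)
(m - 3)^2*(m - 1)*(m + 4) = m^4 - 3*m^3 - 13*m^2 + 51*m - 36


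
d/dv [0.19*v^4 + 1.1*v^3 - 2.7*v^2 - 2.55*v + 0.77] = 0.76*v^3 + 3.3*v^2 - 5.4*v - 2.55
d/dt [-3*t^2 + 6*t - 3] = 6 - 6*t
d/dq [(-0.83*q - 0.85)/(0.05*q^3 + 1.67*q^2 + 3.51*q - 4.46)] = (0.083*q^3 + 1.5136*q^2 + 2.839*q + 6.6853)/(0.0025*q^6 + 0.167*q^5 + 3.1399*q^4 + 11.2774*q^3 - 2.5763*q^2 - 31.3092*q + 19.8916)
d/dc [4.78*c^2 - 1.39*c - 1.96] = 9.56*c - 1.39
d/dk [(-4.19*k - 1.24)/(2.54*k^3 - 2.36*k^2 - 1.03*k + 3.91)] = (21.2852*k^3 - 0.4396*k^2 - 5.8528*k - 17.6601)/(6.4516*k^6 - 11.9888*k^5 + 0.337199999999999*k^4 + 24.7244*k^3 - 17.3943*k^2 - 8.0546*k + 15.2881)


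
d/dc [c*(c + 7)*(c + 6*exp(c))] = 6*c^2*exp(c) + 3*c^2 + 54*c*exp(c) + 14*c + 42*exp(c)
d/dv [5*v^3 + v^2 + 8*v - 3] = 15*v^2 + 2*v + 8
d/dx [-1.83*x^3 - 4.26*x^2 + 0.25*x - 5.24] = -5.49*x^2 - 8.52*x + 0.25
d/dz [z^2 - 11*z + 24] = 2*z - 11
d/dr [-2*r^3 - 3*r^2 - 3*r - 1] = -6*r^2 - 6*r - 3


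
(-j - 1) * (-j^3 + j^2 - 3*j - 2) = j^4 + 2*j^2 + 5*j + 2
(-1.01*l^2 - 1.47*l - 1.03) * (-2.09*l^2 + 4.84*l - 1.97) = 2.1109*l^4 - 1.8161*l^3 - 2.9724*l^2 - 2.0893*l + 2.0291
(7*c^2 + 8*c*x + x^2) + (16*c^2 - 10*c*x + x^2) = 23*c^2 - 2*c*x + 2*x^2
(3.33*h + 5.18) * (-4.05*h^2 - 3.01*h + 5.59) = -13.4865*h^3 - 31.0023*h^2 + 3.0229*h + 28.9562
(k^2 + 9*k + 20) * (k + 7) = k^3 + 16*k^2 + 83*k + 140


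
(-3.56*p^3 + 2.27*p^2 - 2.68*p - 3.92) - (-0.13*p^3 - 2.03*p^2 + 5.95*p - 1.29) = -3.43*p^3 + 4.3*p^2 - 8.63*p - 2.63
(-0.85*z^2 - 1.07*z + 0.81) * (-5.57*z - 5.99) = 4.7345*z^3 + 11.0514*z^2 + 1.8976*z - 4.8519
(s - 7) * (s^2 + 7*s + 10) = s^3 - 39*s - 70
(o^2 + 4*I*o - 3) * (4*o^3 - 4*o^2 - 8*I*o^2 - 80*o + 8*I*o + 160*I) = 4*o^5 - 4*o^4 + 8*I*o^4 - 60*o^3 - 8*I*o^3 - 20*o^2 - 136*I*o^2 - 400*o - 24*I*o - 480*I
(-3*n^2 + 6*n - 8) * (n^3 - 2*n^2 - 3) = -3*n^5 + 12*n^4 - 20*n^3 + 25*n^2 - 18*n + 24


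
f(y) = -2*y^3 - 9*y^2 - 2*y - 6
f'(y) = -6*y^2 - 18*y - 2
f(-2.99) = -27.02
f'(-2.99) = -1.82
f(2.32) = -84.06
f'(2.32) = -76.05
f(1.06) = -20.61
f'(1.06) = -27.82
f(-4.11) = -10.96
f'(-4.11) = -29.37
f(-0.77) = -8.88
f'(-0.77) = 8.30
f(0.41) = -8.47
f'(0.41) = -10.39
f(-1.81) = -20.01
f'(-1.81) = 10.92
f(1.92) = -57.17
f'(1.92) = -58.68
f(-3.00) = -27.00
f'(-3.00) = -2.00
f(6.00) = -774.00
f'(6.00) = -326.00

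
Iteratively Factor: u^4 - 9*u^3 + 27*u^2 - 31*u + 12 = (u - 4)*(u^3 - 5*u^2 + 7*u - 3) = (u - 4)*(u - 1)*(u^2 - 4*u + 3) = (u - 4)*(u - 3)*(u - 1)*(u - 1)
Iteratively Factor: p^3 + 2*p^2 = (p)*(p^2 + 2*p) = p^2*(p + 2)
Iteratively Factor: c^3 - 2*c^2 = (c)*(c^2 - 2*c) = c^2*(c - 2)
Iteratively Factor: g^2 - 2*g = (g - 2)*(g)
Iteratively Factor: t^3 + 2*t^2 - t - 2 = (t - 1)*(t^2 + 3*t + 2) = (t - 1)*(t + 2)*(t + 1)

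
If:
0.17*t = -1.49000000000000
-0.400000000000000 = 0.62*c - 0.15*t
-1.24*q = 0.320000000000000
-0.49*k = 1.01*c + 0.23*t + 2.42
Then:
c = -2.77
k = 4.88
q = -0.26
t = -8.76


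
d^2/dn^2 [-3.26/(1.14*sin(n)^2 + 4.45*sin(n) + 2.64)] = (16.946784*sin(n)^4 + 49.61394*sin(n)^3 - 0.109209999999976*sin(n)^2 - 137.52636*sin(n) - 109.489708)/(1.14*sin(n)^2 + 4.45*sin(n) + 2.64)^3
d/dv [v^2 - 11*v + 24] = 2*v - 11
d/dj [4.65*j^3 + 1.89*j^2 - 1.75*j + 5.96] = 13.95*j^2 + 3.78*j - 1.75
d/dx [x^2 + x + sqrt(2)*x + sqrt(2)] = 2*x + 1 + sqrt(2)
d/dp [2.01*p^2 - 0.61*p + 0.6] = 4.02*p - 0.61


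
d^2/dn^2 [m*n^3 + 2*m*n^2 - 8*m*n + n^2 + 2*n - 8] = 6*m*n + 4*m + 2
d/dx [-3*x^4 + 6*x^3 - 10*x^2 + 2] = 2*x*(-6*x^2 + 9*x - 10)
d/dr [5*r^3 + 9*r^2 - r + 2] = 15*r^2 + 18*r - 1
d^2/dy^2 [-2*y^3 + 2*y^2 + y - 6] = 4 - 12*y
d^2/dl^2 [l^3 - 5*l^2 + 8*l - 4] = 6*l - 10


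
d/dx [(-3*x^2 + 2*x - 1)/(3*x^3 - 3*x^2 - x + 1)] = (9*x^4 - 12*x^3 + 18*x^2 - 12*x + 1)/(9*x^6 - 18*x^5 + 3*x^4 + 12*x^3 - 5*x^2 - 2*x + 1)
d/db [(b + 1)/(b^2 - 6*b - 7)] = -1/(b^2 - 14*b + 49)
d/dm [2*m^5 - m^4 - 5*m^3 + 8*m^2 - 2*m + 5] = 10*m^4 - 4*m^3 - 15*m^2 + 16*m - 2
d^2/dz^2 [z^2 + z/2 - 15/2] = 2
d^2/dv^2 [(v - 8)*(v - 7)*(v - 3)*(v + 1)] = 12*v^2 - 102*v + 166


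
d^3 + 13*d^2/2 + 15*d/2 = d*(d + 3/2)*(d + 5)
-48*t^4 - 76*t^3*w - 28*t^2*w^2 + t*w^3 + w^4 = (-6*t + w)*(t + w)*(2*t + w)*(4*t + w)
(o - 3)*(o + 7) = o^2 + 4*o - 21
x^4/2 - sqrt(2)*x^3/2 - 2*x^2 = x^2*(x/2 + sqrt(2)/2)*(x - 2*sqrt(2))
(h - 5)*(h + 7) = h^2 + 2*h - 35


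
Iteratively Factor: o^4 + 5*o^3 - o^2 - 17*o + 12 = (o - 1)*(o^3 + 6*o^2 + 5*o - 12) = (o - 1)*(o + 4)*(o^2 + 2*o - 3) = (o - 1)^2*(o + 4)*(o + 3)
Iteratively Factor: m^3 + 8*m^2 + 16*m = (m + 4)*(m^2 + 4*m) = m*(m + 4)*(m + 4)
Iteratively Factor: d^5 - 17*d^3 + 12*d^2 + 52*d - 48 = (d - 1)*(d^4 + d^3 - 16*d^2 - 4*d + 48) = (d - 1)*(d + 2)*(d^3 - d^2 - 14*d + 24) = (d - 3)*(d - 1)*(d + 2)*(d^2 + 2*d - 8) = (d - 3)*(d - 2)*(d - 1)*(d + 2)*(d + 4)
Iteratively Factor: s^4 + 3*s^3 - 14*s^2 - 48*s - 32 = (s + 4)*(s^3 - s^2 - 10*s - 8) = (s + 1)*(s + 4)*(s^2 - 2*s - 8) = (s + 1)*(s + 2)*(s + 4)*(s - 4)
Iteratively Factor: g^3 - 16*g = (g + 4)*(g^2 - 4*g) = g*(g + 4)*(g - 4)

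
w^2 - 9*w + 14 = (w - 7)*(w - 2)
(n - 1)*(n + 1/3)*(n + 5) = n^3 + 13*n^2/3 - 11*n/3 - 5/3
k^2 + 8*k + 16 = (k + 4)^2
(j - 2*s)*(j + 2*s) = j^2 - 4*s^2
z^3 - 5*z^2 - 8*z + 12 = (z - 6)*(z - 1)*(z + 2)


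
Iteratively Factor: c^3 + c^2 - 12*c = (c + 4)*(c^2 - 3*c) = c*(c + 4)*(c - 3)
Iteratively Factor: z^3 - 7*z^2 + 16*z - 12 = (z - 2)*(z^2 - 5*z + 6) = (z - 2)^2*(z - 3)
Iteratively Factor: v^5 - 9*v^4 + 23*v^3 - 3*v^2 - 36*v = (v - 3)*(v^4 - 6*v^3 + 5*v^2 + 12*v) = (v - 3)*(v + 1)*(v^3 - 7*v^2 + 12*v) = v*(v - 3)*(v + 1)*(v^2 - 7*v + 12) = v*(v - 4)*(v - 3)*(v + 1)*(v - 3)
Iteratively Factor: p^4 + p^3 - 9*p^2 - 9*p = (p - 3)*(p^3 + 4*p^2 + 3*p) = (p - 3)*(p + 3)*(p^2 + p) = p*(p - 3)*(p + 3)*(p + 1)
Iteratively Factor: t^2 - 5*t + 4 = (t - 4)*(t - 1)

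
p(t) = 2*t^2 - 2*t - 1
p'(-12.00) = -50.00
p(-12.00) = 311.00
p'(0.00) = -2.00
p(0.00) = -1.00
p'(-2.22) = -10.88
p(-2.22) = 13.30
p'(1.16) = 2.64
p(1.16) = -0.63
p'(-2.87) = -13.48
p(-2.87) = 21.21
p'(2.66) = 8.64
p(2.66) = 7.83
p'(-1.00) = -6.00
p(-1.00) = 3.00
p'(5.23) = 18.92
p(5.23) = 43.25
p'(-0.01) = -2.04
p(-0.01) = -0.98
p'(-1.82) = -9.28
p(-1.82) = 9.26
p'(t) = 4*t - 2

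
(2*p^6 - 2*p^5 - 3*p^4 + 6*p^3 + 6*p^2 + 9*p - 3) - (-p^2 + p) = 2*p^6 - 2*p^5 - 3*p^4 + 6*p^3 + 7*p^2 + 8*p - 3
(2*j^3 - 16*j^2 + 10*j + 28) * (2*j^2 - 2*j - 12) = 4*j^5 - 36*j^4 + 28*j^3 + 228*j^2 - 176*j - 336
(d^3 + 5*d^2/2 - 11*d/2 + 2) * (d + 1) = d^4 + 7*d^3/2 - 3*d^2 - 7*d/2 + 2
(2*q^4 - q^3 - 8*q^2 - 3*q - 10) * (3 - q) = -2*q^5 + 7*q^4 + 5*q^3 - 21*q^2 + q - 30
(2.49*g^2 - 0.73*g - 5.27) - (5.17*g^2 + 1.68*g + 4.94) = -2.68*g^2 - 2.41*g - 10.21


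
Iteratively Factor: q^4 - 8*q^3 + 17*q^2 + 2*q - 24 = (q - 2)*(q^3 - 6*q^2 + 5*q + 12) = (q - 4)*(q - 2)*(q^2 - 2*q - 3) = (q - 4)*(q - 3)*(q - 2)*(q + 1)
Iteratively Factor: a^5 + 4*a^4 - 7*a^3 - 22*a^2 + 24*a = (a - 2)*(a^4 + 6*a^3 + 5*a^2 - 12*a) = (a - 2)*(a - 1)*(a^3 + 7*a^2 + 12*a) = (a - 2)*(a - 1)*(a + 4)*(a^2 + 3*a) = (a - 2)*(a - 1)*(a + 3)*(a + 4)*(a)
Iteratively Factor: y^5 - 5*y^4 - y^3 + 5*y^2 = (y - 1)*(y^4 - 4*y^3 - 5*y^2) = (y - 1)*(y + 1)*(y^3 - 5*y^2) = (y - 5)*(y - 1)*(y + 1)*(y^2) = y*(y - 5)*(y - 1)*(y + 1)*(y)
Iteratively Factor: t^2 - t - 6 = (t + 2)*(t - 3)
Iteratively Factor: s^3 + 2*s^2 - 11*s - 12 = (s + 4)*(s^2 - 2*s - 3) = (s + 1)*(s + 4)*(s - 3)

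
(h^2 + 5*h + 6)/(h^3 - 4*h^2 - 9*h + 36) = (h + 2)/(h^2 - 7*h + 12)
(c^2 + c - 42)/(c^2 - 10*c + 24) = (c + 7)/(c - 4)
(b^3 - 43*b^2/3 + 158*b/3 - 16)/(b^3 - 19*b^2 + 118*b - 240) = (b - 1/3)/(b - 5)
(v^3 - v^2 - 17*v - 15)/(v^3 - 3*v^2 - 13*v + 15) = (v + 1)/(v - 1)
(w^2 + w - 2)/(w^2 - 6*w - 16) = (w - 1)/(w - 8)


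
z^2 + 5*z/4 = z*(z + 5/4)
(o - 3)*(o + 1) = o^2 - 2*o - 3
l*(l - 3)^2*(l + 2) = l^4 - 4*l^3 - 3*l^2 + 18*l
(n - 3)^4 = n^4 - 12*n^3 + 54*n^2 - 108*n + 81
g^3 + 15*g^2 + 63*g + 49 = (g + 1)*(g + 7)^2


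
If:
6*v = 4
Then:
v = 2/3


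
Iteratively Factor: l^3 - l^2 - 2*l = (l + 1)*(l^2 - 2*l) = (l - 2)*(l + 1)*(l)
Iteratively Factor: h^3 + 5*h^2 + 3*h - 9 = (h + 3)*(h^2 + 2*h - 3) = (h + 3)^2*(h - 1)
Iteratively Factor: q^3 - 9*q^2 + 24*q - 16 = (q - 4)*(q^2 - 5*q + 4) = (q - 4)*(q - 1)*(q - 4)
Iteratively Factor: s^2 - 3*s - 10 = (s - 5)*(s + 2)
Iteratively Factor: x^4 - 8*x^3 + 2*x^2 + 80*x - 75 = (x + 3)*(x^3 - 11*x^2 + 35*x - 25) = (x - 5)*(x + 3)*(x^2 - 6*x + 5) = (x - 5)^2*(x + 3)*(x - 1)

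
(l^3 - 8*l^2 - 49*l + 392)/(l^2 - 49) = l - 8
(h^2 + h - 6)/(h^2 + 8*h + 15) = (h - 2)/(h + 5)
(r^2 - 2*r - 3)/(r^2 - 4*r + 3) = (r + 1)/(r - 1)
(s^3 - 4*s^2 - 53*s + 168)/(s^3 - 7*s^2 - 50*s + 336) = (s - 3)/(s - 6)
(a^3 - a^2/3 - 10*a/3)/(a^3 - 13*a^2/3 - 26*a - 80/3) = a*(a - 2)/(a^2 - 6*a - 16)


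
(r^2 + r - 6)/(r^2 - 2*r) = (r + 3)/r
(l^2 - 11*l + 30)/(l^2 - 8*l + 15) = (l - 6)/(l - 3)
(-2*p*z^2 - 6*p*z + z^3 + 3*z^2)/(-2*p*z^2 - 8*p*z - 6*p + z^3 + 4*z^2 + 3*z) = z/(z + 1)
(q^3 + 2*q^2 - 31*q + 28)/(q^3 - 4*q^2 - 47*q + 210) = (q^2 - 5*q + 4)/(q^2 - 11*q + 30)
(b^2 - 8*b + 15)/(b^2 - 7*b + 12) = (b - 5)/(b - 4)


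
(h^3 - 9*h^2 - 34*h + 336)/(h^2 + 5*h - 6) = (h^2 - 15*h + 56)/(h - 1)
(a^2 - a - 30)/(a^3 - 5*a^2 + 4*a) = (a^2 - a - 30)/(a*(a^2 - 5*a + 4))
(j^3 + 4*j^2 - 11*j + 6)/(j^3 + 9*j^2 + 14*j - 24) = (j - 1)/(j + 4)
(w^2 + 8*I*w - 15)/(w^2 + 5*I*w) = (w + 3*I)/w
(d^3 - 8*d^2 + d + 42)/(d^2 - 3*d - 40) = (-d^3 + 8*d^2 - d - 42)/(-d^2 + 3*d + 40)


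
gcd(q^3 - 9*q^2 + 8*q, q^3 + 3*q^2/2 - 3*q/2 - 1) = q - 1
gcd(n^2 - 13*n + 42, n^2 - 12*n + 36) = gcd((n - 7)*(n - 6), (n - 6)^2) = n - 6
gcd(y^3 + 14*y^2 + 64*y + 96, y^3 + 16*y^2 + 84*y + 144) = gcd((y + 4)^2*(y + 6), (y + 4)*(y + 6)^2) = y^2 + 10*y + 24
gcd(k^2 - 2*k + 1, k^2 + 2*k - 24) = 1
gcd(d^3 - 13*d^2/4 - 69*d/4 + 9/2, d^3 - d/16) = d - 1/4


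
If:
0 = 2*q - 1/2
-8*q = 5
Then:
No Solution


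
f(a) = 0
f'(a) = 0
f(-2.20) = 0.00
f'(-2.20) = 0.00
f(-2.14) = 0.00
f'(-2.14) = 0.00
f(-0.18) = 0.00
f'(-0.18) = 0.00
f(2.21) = 0.00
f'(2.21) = 0.00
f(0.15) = 0.00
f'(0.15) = 0.00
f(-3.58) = 0.00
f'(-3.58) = 0.00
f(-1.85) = 0.00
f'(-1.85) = 0.00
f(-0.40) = 0.00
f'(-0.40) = 0.00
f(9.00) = 0.00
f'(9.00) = 0.00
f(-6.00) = 0.00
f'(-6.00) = 0.00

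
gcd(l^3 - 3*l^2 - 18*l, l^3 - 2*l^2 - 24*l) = l^2 - 6*l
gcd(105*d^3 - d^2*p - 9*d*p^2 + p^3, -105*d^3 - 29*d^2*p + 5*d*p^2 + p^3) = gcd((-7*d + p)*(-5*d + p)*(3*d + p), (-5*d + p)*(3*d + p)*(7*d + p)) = -15*d^2 - 2*d*p + p^2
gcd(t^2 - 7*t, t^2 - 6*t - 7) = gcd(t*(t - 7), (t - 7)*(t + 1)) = t - 7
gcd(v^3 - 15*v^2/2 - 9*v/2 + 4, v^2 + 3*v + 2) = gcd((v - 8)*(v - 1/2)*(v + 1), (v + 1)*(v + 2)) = v + 1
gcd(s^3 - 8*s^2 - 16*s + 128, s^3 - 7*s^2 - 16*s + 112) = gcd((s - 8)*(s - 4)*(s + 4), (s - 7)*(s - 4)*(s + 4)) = s^2 - 16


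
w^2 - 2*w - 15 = (w - 5)*(w + 3)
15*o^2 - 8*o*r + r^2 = (-5*o + r)*(-3*o + r)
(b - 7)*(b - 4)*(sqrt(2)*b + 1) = sqrt(2)*b^3 - 11*sqrt(2)*b^2 + b^2 - 11*b + 28*sqrt(2)*b + 28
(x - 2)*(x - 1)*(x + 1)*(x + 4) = x^4 + 2*x^3 - 9*x^2 - 2*x + 8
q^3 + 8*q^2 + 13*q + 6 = (q + 1)^2*(q + 6)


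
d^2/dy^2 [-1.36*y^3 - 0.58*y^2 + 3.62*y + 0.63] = -8.16*y - 1.16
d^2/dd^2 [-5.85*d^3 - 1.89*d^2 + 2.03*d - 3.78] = -35.1*d - 3.78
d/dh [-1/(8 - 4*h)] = -1/(4*(h - 2)^2)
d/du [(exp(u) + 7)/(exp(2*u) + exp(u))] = (-exp(2*u) - 14*exp(u) - 7)*exp(-u)/(exp(2*u) + 2*exp(u) + 1)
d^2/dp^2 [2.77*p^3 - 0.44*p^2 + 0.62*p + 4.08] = 16.62*p - 0.88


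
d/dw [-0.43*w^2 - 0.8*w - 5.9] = -0.86*w - 0.8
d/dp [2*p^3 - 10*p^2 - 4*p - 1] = 6*p^2 - 20*p - 4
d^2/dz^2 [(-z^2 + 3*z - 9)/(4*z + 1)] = -314/(64*z^3 + 48*z^2 + 12*z + 1)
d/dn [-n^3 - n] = -3*n^2 - 1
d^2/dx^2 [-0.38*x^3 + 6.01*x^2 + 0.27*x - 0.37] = 12.02 - 2.28*x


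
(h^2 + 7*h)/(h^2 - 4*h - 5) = h*(h + 7)/(h^2 - 4*h - 5)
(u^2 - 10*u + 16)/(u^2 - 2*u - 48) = (u - 2)/(u + 6)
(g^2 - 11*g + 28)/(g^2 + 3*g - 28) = (g - 7)/(g + 7)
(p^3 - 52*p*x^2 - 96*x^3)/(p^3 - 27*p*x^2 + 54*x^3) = (p^2 - 6*p*x - 16*x^2)/(p^2 - 6*p*x + 9*x^2)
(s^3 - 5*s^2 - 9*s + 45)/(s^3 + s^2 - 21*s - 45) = (s - 3)/(s + 3)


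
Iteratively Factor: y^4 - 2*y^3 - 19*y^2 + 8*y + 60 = (y - 2)*(y^3 - 19*y - 30) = (y - 2)*(y + 2)*(y^2 - 2*y - 15) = (y - 2)*(y + 2)*(y + 3)*(y - 5)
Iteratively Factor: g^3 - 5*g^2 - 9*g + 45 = (g - 3)*(g^2 - 2*g - 15) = (g - 3)*(g + 3)*(g - 5)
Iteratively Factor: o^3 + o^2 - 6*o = (o + 3)*(o^2 - 2*o) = o*(o + 3)*(o - 2)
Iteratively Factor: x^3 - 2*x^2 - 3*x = (x - 3)*(x^2 + x) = (x - 3)*(x + 1)*(x)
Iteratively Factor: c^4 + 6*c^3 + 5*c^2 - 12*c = (c + 4)*(c^3 + 2*c^2 - 3*c) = (c - 1)*(c + 4)*(c^2 + 3*c) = (c - 1)*(c + 3)*(c + 4)*(c)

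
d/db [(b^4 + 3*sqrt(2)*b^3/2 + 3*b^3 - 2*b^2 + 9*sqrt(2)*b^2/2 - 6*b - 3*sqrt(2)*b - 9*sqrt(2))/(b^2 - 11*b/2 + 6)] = (8*b^5 - 54*b^4 + 6*sqrt(2)*b^4 - 66*sqrt(2)*b^3 - 36*b^3 + 21*sqrt(2)*b^2 + 284*b^2 - 96*b + 288*sqrt(2)*b - 270*sqrt(2) - 144)/(4*b^4 - 44*b^3 + 169*b^2 - 264*b + 144)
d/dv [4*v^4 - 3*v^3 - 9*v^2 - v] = 16*v^3 - 9*v^2 - 18*v - 1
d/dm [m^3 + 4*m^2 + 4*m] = 3*m^2 + 8*m + 4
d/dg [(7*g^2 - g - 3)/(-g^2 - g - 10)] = (-8*g^2 - 146*g + 7)/(g^4 + 2*g^3 + 21*g^2 + 20*g + 100)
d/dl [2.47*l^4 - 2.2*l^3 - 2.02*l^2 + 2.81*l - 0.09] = 9.88*l^3 - 6.6*l^2 - 4.04*l + 2.81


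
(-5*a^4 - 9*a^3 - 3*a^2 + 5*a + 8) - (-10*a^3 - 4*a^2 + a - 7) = -5*a^4 + a^3 + a^2 + 4*a + 15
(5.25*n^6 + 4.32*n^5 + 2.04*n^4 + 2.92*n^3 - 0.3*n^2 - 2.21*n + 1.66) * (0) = 0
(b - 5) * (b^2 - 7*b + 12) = b^3 - 12*b^2 + 47*b - 60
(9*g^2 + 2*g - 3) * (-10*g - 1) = -90*g^3 - 29*g^2 + 28*g + 3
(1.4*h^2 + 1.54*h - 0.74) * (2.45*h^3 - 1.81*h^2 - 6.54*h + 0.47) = 3.43*h^5 + 1.239*h^4 - 13.7564*h^3 - 8.0742*h^2 + 5.5634*h - 0.3478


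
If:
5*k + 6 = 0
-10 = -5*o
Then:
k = -6/5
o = 2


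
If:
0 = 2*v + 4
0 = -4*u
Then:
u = 0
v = -2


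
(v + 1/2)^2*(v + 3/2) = v^3 + 5*v^2/2 + 7*v/4 + 3/8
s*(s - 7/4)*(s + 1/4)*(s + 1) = s^4 - s^3/2 - 31*s^2/16 - 7*s/16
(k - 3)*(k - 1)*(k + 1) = k^3 - 3*k^2 - k + 3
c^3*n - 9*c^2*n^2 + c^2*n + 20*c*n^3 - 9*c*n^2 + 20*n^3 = (c - 5*n)*(c - 4*n)*(c*n + n)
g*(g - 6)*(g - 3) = g^3 - 9*g^2 + 18*g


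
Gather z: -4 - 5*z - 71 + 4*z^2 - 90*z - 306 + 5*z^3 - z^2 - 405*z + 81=5*z^3 + 3*z^2 - 500*z - 300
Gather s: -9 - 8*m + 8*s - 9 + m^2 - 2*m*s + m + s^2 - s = m^2 - 7*m + s^2 + s*(7 - 2*m) - 18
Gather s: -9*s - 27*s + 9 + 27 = 36 - 36*s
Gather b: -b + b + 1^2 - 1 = 0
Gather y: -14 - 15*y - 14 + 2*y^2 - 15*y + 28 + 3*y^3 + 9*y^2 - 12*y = 3*y^3 + 11*y^2 - 42*y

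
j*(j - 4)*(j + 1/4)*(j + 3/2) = j^4 - 9*j^3/4 - 53*j^2/8 - 3*j/2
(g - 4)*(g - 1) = g^2 - 5*g + 4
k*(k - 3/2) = k^2 - 3*k/2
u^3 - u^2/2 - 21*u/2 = u*(u - 7/2)*(u + 3)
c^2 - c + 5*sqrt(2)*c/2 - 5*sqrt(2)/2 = (c - 1)*(c + 5*sqrt(2)/2)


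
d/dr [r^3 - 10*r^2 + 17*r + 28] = 3*r^2 - 20*r + 17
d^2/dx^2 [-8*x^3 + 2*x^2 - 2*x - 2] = 4 - 48*x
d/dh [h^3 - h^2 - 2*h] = 3*h^2 - 2*h - 2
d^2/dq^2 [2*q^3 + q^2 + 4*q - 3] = 12*q + 2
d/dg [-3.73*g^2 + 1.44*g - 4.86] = 1.44 - 7.46*g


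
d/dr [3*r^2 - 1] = 6*r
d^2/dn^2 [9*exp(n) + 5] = 9*exp(n)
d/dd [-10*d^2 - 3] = -20*d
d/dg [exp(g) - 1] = exp(g)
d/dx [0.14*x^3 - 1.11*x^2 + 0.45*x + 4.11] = 0.42*x^2 - 2.22*x + 0.45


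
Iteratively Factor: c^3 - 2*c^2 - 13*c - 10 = (c - 5)*(c^2 + 3*c + 2) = (c - 5)*(c + 1)*(c + 2)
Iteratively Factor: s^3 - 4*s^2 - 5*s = (s)*(s^2 - 4*s - 5) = s*(s - 5)*(s + 1)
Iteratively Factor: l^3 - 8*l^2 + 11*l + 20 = (l + 1)*(l^2 - 9*l + 20) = (l - 5)*(l + 1)*(l - 4)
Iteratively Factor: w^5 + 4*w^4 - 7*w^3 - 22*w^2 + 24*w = (w + 3)*(w^4 + w^3 - 10*w^2 + 8*w) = (w + 3)*(w + 4)*(w^3 - 3*w^2 + 2*w) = w*(w + 3)*(w + 4)*(w^2 - 3*w + 2) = w*(w - 2)*(w + 3)*(w + 4)*(w - 1)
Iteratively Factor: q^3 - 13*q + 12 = (q - 1)*(q^2 + q - 12) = (q - 1)*(q + 4)*(q - 3)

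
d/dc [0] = 0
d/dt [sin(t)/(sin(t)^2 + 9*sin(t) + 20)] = (cos(t)^2 + 19)*cos(t)/((sin(t) + 4)^2*(sin(t) + 5)^2)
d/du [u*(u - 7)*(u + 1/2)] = 3*u^2 - 13*u - 7/2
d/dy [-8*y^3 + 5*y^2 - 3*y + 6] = -24*y^2 + 10*y - 3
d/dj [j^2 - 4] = 2*j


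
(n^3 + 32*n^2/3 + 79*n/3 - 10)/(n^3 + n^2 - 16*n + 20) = (n^2 + 17*n/3 - 2)/(n^2 - 4*n + 4)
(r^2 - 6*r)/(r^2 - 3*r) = (r - 6)/(r - 3)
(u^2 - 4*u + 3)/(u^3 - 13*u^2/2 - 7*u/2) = 2*(-u^2 + 4*u - 3)/(u*(-2*u^2 + 13*u + 7))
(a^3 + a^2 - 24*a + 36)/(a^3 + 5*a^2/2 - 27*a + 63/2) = 2*(a^2 + 4*a - 12)/(2*a^2 + 11*a - 21)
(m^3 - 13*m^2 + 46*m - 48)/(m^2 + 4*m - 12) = (m^2 - 11*m + 24)/(m + 6)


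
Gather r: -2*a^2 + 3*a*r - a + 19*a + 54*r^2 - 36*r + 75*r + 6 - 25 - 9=-2*a^2 + 18*a + 54*r^2 + r*(3*a + 39) - 28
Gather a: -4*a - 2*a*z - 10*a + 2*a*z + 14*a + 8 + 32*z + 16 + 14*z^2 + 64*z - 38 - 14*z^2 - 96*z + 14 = 0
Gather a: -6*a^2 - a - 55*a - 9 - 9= -6*a^2 - 56*a - 18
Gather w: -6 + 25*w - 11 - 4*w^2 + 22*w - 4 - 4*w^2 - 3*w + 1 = -8*w^2 + 44*w - 20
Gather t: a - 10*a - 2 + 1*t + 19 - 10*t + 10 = -9*a - 9*t + 27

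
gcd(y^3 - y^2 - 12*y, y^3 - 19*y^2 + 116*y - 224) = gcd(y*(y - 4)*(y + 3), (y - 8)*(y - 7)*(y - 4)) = y - 4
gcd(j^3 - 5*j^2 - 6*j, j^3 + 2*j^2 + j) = j^2 + j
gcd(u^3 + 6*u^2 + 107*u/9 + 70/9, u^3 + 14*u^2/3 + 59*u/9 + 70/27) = u^2 + 4*u + 35/9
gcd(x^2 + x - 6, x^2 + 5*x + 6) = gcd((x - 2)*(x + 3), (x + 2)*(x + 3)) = x + 3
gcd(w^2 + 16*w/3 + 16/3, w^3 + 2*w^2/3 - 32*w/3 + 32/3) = w + 4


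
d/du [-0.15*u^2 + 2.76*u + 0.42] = 2.76 - 0.3*u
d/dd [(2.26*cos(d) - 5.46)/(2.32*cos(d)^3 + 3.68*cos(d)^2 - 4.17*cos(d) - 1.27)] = (10.4864*cos(d)^3 - 29.6848*cos(d)^2 - 40.1856*cos(d) + 25.6384)*sin(d)/(5.3824*cos(d)^6 + 17.0752*cos(d)^5 - 5.8064*cos(d)^4 - 36.584*cos(d)^3 + 8.0417*cos(d)^2 + 10.5918*cos(d) + 1.6129)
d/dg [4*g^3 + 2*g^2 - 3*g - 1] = 12*g^2 + 4*g - 3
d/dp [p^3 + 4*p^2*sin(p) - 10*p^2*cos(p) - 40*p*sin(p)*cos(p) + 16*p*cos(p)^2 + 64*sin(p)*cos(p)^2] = 10*p^2*sin(p) + 4*p^2*cos(p) + 3*p^2 + 8*p*sin(p) - 16*p*sin(2*p) - 20*p*cos(p) - 40*p*cos(2*p) - 20*sin(2*p) + 16*cos(p) + 8*cos(2*p) + 48*cos(3*p) + 8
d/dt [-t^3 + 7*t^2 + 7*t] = -3*t^2 + 14*t + 7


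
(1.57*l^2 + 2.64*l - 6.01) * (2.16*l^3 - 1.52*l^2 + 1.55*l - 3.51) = 3.3912*l^5 + 3.316*l^4 - 14.5609*l^3 + 7.7165*l^2 - 18.5819*l + 21.0951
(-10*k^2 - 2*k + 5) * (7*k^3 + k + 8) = -70*k^5 - 14*k^4 + 25*k^3 - 82*k^2 - 11*k + 40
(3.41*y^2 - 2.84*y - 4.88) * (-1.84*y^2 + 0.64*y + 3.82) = -6.2744*y^4 + 7.408*y^3 + 20.1878*y^2 - 13.972*y - 18.6416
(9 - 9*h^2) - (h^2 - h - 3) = -10*h^2 + h + 12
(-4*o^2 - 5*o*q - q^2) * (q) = -4*o^2*q - 5*o*q^2 - q^3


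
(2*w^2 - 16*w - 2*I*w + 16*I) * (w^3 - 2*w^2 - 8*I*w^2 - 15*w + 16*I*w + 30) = 2*w^5 - 20*w^4 - 18*I*w^4 - 14*w^3 + 180*I*w^3 + 460*w^2 - 258*I*w^2 - 736*w - 300*I*w + 480*I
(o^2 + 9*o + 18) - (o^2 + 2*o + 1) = 7*o + 17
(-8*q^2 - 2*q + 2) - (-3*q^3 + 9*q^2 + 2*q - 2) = 3*q^3 - 17*q^2 - 4*q + 4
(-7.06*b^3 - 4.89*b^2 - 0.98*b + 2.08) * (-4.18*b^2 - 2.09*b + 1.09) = 29.5108*b^5 + 35.1956*b^4 + 6.6211*b^3 - 11.9763*b^2 - 5.4154*b + 2.2672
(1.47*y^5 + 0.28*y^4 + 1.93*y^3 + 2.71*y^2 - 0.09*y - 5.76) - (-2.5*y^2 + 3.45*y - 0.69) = 1.47*y^5 + 0.28*y^4 + 1.93*y^3 + 5.21*y^2 - 3.54*y - 5.07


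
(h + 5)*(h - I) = h^2 + 5*h - I*h - 5*I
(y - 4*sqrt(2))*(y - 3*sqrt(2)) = y^2 - 7*sqrt(2)*y + 24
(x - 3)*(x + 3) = x^2 - 9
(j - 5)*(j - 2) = j^2 - 7*j + 10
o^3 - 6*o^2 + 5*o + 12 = (o - 4)*(o - 3)*(o + 1)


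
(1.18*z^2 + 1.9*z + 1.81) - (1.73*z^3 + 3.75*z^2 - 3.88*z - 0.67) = -1.73*z^3 - 2.57*z^2 + 5.78*z + 2.48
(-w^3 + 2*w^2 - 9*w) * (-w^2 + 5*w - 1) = w^5 - 7*w^4 + 20*w^3 - 47*w^2 + 9*w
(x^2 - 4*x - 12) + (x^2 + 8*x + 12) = 2*x^2 + 4*x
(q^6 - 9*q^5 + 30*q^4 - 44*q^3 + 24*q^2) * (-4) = -4*q^6 + 36*q^5 - 120*q^4 + 176*q^3 - 96*q^2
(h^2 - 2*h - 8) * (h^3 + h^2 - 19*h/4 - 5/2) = h^5 - h^4 - 59*h^3/4 - h^2 + 43*h + 20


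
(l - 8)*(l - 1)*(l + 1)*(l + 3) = l^4 - 5*l^3 - 25*l^2 + 5*l + 24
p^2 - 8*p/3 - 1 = (p - 3)*(p + 1/3)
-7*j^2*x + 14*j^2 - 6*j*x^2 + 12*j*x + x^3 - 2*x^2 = (-7*j + x)*(j + x)*(x - 2)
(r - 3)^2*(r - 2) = r^3 - 8*r^2 + 21*r - 18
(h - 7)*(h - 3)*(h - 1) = h^3 - 11*h^2 + 31*h - 21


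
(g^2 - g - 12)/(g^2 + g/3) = 3*(g^2 - g - 12)/(g*(3*g + 1))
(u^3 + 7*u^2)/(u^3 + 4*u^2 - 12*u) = u*(u + 7)/(u^2 + 4*u - 12)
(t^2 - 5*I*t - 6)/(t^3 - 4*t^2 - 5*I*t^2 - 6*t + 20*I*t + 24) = 1/(t - 4)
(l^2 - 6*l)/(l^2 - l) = (l - 6)/(l - 1)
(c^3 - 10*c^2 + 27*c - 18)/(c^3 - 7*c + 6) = (c^2 - 9*c + 18)/(c^2 + c - 6)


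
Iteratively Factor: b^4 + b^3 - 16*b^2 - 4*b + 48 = (b + 2)*(b^3 - b^2 - 14*b + 24) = (b - 2)*(b + 2)*(b^2 + b - 12) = (b - 3)*(b - 2)*(b + 2)*(b + 4)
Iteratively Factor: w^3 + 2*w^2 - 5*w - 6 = (w - 2)*(w^2 + 4*w + 3) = (w - 2)*(w + 1)*(w + 3)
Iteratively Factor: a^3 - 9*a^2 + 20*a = (a - 5)*(a^2 - 4*a) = (a - 5)*(a - 4)*(a)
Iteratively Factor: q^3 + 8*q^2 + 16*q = (q + 4)*(q^2 + 4*q) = (q + 4)^2*(q)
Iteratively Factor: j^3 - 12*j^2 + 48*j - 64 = (j - 4)*(j^2 - 8*j + 16) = (j - 4)^2*(j - 4)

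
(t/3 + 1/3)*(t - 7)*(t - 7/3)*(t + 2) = t^4/3 - 19*t^3/9 - 29*t^2/9 + 91*t/9 + 98/9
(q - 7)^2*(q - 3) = q^3 - 17*q^2 + 91*q - 147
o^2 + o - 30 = (o - 5)*(o + 6)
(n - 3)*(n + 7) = n^2 + 4*n - 21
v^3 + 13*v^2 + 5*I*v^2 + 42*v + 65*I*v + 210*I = (v + 6)*(v + 7)*(v + 5*I)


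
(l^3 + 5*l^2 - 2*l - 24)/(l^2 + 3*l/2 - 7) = 2*(l^2 + 7*l + 12)/(2*l + 7)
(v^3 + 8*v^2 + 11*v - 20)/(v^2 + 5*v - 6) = (v^2 + 9*v + 20)/(v + 6)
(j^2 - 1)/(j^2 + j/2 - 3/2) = 2*(j + 1)/(2*j + 3)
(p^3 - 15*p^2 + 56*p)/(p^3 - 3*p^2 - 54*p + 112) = p*(p - 7)/(p^2 + 5*p - 14)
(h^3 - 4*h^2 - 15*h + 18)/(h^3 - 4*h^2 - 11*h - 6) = (h^2 + 2*h - 3)/(h^2 + 2*h + 1)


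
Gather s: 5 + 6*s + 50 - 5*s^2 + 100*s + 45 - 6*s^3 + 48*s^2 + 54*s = -6*s^3 + 43*s^2 + 160*s + 100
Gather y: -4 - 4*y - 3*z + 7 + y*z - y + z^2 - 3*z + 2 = y*(z - 5) + z^2 - 6*z + 5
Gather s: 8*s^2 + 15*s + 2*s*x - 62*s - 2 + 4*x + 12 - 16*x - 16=8*s^2 + s*(2*x - 47) - 12*x - 6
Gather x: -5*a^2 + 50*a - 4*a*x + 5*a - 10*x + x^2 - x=-5*a^2 + 55*a + x^2 + x*(-4*a - 11)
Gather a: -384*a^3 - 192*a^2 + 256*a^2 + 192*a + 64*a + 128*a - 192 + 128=-384*a^3 + 64*a^2 + 384*a - 64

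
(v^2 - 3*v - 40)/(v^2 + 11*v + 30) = (v - 8)/(v + 6)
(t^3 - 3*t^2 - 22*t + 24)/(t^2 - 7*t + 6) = t + 4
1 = 1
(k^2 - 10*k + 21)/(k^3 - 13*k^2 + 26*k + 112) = (k - 3)/(k^2 - 6*k - 16)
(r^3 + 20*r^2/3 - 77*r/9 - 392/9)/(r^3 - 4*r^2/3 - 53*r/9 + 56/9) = (r + 7)/(r - 1)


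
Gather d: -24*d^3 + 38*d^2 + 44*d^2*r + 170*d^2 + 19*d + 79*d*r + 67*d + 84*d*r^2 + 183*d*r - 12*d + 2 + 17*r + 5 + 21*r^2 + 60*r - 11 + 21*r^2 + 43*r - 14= -24*d^3 + d^2*(44*r + 208) + d*(84*r^2 + 262*r + 74) + 42*r^2 + 120*r - 18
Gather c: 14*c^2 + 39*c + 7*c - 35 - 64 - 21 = 14*c^2 + 46*c - 120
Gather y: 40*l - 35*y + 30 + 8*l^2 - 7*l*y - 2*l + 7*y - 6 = 8*l^2 + 38*l + y*(-7*l - 28) + 24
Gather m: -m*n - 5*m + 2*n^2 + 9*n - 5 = m*(-n - 5) + 2*n^2 + 9*n - 5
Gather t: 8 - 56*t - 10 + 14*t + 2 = -42*t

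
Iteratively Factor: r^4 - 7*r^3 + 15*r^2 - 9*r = (r - 1)*(r^3 - 6*r^2 + 9*r) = (r - 3)*(r - 1)*(r^2 - 3*r) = r*(r - 3)*(r - 1)*(r - 3)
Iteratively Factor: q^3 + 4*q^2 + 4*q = (q + 2)*(q^2 + 2*q) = (q + 2)^2*(q)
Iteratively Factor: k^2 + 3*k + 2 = (k + 2)*(k + 1)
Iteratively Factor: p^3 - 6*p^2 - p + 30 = (p - 5)*(p^2 - p - 6) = (p - 5)*(p + 2)*(p - 3)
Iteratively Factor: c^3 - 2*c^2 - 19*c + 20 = (c - 5)*(c^2 + 3*c - 4) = (c - 5)*(c - 1)*(c + 4)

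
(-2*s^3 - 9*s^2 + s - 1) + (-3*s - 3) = -2*s^3 - 9*s^2 - 2*s - 4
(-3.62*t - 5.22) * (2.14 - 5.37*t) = 19.4394*t^2 + 20.2846*t - 11.1708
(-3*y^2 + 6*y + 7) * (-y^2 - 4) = 3*y^4 - 6*y^3 + 5*y^2 - 24*y - 28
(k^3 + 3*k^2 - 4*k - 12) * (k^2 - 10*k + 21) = k^5 - 7*k^4 - 13*k^3 + 91*k^2 + 36*k - 252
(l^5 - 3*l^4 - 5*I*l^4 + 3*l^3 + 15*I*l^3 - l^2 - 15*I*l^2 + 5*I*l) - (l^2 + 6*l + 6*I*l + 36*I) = l^5 - 3*l^4 - 5*I*l^4 + 3*l^3 + 15*I*l^3 - 2*l^2 - 15*I*l^2 - 6*l - I*l - 36*I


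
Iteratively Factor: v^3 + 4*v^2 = (v)*(v^2 + 4*v) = v*(v + 4)*(v)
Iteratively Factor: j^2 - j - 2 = (j - 2)*(j + 1)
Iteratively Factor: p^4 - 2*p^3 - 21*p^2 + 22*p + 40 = (p - 5)*(p^3 + 3*p^2 - 6*p - 8) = (p - 5)*(p + 1)*(p^2 + 2*p - 8) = (p - 5)*(p - 2)*(p + 1)*(p + 4)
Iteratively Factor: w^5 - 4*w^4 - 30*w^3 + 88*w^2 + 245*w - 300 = (w - 5)*(w^4 + w^3 - 25*w^2 - 37*w + 60) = (w - 5)*(w + 3)*(w^3 - 2*w^2 - 19*w + 20) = (w - 5)*(w - 1)*(w + 3)*(w^2 - w - 20) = (w - 5)*(w - 1)*(w + 3)*(w + 4)*(w - 5)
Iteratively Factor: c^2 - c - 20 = (c + 4)*(c - 5)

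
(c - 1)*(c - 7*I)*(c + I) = c^3 - c^2 - 6*I*c^2 + 7*c + 6*I*c - 7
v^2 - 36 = (v - 6)*(v + 6)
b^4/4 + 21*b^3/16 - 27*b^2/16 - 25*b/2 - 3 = (b/4 + 1)*(b - 3)*(b + 1/4)*(b + 4)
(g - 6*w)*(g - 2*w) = g^2 - 8*g*w + 12*w^2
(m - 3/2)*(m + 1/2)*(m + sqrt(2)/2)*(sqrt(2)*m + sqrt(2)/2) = sqrt(2)*m^4 - sqrt(2)*m^3/2 + m^3 - 5*sqrt(2)*m^2/4 - m^2/2 - 5*m/4 - 3*sqrt(2)*m/8 - 3/8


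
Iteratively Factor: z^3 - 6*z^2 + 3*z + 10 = (z + 1)*(z^2 - 7*z + 10) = (z - 2)*(z + 1)*(z - 5)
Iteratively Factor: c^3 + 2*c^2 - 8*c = (c)*(c^2 + 2*c - 8) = c*(c - 2)*(c + 4)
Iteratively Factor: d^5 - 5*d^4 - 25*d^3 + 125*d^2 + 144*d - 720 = (d - 3)*(d^4 - 2*d^3 - 31*d^2 + 32*d + 240) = (d - 5)*(d - 3)*(d^3 + 3*d^2 - 16*d - 48) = (d - 5)*(d - 3)*(d + 4)*(d^2 - d - 12) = (d - 5)*(d - 4)*(d - 3)*(d + 4)*(d + 3)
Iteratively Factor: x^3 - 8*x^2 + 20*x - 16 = (x - 2)*(x^2 - 6*x + 8) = (x - 2)^2*(x - 4)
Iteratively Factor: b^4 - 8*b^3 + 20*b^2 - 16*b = (b - 2)*(b^3 - 6*b^2 + 8*b) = (b - 2)^2*(b^2 - 4*b) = b*(b - 2)^2*(b - 4)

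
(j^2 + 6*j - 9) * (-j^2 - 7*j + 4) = -j^4 - 13*j^3 - 29*j^2 + 87*j - 36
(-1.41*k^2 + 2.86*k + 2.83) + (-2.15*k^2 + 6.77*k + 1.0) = -3.56*k^2 + 9.63*k + 3.83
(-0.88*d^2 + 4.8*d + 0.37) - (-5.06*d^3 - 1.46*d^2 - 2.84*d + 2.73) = 5.06*d^3 + 0.58*d^2 + 7.64*d - 2.36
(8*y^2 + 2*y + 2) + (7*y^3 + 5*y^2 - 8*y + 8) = 7*y^3 + 13*y^2 - 6*y + 10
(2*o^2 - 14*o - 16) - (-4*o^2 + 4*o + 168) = 6*o^2 - 18*o - 184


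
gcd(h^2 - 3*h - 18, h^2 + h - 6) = h + 3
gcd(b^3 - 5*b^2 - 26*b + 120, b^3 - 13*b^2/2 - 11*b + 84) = b^2 - 10*b + 24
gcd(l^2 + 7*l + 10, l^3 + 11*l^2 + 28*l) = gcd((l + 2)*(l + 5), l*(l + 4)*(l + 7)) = 1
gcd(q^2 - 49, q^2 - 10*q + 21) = q - 7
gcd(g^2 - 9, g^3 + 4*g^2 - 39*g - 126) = g + 3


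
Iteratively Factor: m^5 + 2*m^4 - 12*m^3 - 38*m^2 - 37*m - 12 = (m + 1)*(m^4 + m^3 - 13*m^2 - 25*m - 12) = (m + 1)*(m + 3)*(m^3 - 2*m^2 - 7*m - 4) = (m + 1)^2*(m + 3)*(m^2 - 3*m - 4) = (m + 1)^3*(m + 3)*(m - 4)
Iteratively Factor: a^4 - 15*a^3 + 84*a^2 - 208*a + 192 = (a - 4)*(a^3 - 11*a^2 + 40*a - 48) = (a - 4)*(a - 3)*(a^2 - 8*a + 16) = (a - 4)^2*(a - 3)*(a - 4)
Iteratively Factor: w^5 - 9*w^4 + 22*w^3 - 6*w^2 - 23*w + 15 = (w - 1)*(w^4 - 8*w^3 + 14*w^2 + 8*w - 15) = (w - 5)*(w - 1)*(w^3 - 3*w^2 - w + 3) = (w - 5)*(w - 3)*(w - 1)*(w^2 - 1) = (w - 5)*(w - 3)*(w - 1)*(w + 1)*(w - 1)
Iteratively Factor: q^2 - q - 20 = (q - 5)*(q + 4)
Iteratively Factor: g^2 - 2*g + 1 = (g - 1)*(g - 1)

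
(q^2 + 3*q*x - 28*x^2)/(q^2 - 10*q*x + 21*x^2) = (q^2 + 3*q*x - 28*x^2)/(q^2 - 10*q*x + 21*x^2)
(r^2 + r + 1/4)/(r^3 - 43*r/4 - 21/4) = (2*r + 1)/(2*r^2 - r - 21)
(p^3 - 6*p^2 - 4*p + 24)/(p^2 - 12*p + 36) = (p^2 - 4)/(p - 6)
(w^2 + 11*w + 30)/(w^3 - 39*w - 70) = (w + 6)/(w^2 - 5*w - 14)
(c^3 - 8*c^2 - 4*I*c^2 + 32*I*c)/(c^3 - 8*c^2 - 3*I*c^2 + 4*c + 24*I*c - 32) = c/(c + I)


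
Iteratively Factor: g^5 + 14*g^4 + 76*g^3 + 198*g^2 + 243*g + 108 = (g + 4)*(g^4 + 10*g^3 + 36*g^2 + 54*g + 27) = (g + 3)*(g + 4)*(g^3 + 7*g^2 + 15*g + 9) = (g + 3)^2*(g + 4)*(g^2 + 4*g + 3) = (g + 3)^3*(g + 4)*(g + 1)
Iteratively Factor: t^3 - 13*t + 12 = (t - 3)*(t^2 + 3*t - 4) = (t - 3)*(t - 1)*(t + 4)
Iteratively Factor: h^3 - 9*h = (h)*(h^2 - 9) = h*(h + 3)*(h - 3)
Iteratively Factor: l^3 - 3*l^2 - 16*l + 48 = (l + 4)*(l^2 - 7*l + 12) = (l - 3)*(l + 4)*(l - 4)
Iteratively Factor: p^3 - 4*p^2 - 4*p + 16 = (p + 2)*(p^2 - 6*p + 8) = (p - 4)*(p + 2)*(p - 2)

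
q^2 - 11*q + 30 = (q - 6)*(q - 5)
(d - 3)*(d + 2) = d^2 - d - 6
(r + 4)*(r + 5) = r^2 + 9*r + 20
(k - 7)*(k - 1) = k^2 - 8*k + 7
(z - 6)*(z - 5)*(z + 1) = z^3 - 10*z^2 + 19*z + 30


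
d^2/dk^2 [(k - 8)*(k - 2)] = 2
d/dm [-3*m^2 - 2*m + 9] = -6*m - 2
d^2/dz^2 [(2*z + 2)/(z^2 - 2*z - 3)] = 4/(z^3 - 9*z^2 + 27*z - 27)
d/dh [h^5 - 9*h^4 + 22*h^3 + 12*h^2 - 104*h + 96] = 5*h^4 - 36*h^3 + 66*h^2 + 24*h - 104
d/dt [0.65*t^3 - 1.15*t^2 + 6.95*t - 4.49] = 1.95*t^2 - 2.3*t + 6.95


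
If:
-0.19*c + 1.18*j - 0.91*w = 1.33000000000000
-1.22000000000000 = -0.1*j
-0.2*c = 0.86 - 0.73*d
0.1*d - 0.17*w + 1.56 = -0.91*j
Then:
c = -164.39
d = -43.86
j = 12.20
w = 48.68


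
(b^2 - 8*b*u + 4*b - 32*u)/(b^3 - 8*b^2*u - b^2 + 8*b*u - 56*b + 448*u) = (b + 4)/(b^2 - b - 56)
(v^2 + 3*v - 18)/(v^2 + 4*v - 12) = (v - 3)/(v - 2)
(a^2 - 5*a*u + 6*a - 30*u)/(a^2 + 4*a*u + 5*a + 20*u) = (a^2 - 5*a*u + 6*a - 30*u)/(a^2 + 4*a*u + 5*a + 20*u)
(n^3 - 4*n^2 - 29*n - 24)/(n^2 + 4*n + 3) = n - 8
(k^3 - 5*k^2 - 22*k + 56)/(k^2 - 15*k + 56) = (k^2 + 2*k - 8)/(k - 8)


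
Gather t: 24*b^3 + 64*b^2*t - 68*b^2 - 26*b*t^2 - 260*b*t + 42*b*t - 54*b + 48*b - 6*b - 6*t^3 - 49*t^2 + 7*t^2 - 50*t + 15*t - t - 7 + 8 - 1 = 24*b^3 - 68*b^2 - 12*b - 6*t^3 + t^2*(-26*b - 42) + t*(64*b^2 - 218*b - 36)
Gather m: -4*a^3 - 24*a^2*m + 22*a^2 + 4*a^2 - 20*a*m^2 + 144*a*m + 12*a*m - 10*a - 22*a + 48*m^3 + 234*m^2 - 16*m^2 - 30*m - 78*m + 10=-4*a^3 + 26*a^2 - 32*a + 48*m^3 + m^2*(218 - 20*a) + m*(-24*a^2 + 156*a - 108) + 10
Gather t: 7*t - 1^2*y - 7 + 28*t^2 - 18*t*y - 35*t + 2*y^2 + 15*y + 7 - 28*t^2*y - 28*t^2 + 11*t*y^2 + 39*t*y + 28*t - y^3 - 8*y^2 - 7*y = -28*t^2*y + t*(11*y^2 + 21*y) - y^3 - 6*y^2 + 7*y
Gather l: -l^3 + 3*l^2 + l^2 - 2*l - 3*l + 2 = -l^3 + 4*l^2 - 5*l + 2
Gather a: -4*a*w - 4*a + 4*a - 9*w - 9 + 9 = -4*a*w - 9*w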